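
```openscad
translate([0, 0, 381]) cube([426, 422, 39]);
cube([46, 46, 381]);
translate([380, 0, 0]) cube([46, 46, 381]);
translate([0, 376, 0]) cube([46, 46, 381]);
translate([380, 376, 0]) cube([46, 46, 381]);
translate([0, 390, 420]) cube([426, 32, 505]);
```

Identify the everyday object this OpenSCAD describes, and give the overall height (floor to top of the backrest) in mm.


A chair. The overall height is 925 mm.

A slab on four corner posts with a tall panel at the back — a chair. The seat slab sits at z = 381 with thickness 39, and the 505 mm backrest starts at the seat top, so the overall height is 381 + 39 + 505 = 925 mm.


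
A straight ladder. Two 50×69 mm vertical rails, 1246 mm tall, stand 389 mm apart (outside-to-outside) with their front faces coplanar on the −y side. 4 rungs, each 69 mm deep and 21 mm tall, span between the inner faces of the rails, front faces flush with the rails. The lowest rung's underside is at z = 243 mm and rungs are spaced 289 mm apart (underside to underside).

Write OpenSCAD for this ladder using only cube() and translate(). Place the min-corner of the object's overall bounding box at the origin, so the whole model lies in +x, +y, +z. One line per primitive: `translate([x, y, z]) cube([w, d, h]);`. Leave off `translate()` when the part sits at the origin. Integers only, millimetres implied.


cube([50, 69, 1246]);
translate([339, 0, 0]) cube([50, 69, 1246]);
translate([50, 0, 243]) cube([289, 69, 21]);
translate([50, 0, 532]) cube([289, 69, 21]);
translate([50, 0, 821]) cube([289, 69, 21]);
translate([50, 0, 1110]) cube([289, 69, 21]);


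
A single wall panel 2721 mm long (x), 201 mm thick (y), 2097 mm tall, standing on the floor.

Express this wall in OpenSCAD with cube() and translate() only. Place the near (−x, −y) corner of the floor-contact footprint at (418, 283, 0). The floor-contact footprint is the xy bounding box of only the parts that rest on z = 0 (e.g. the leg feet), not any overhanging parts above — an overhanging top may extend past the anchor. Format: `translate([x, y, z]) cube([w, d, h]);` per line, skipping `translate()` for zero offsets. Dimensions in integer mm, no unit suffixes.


translate([418, 283, 0]) cube([2721, 201, 2097]);


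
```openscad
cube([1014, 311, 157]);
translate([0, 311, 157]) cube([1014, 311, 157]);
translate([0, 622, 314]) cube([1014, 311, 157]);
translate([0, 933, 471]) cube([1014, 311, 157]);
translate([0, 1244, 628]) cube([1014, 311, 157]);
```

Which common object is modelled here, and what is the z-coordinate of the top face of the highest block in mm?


A staircase. The total rise is 785 mm.

5 identical blocks, each offset up and back from the previous — a staircase. Each step is 157 mm tall and there are 5 of them, so the total rise is 5 × 157 = 785 mm.


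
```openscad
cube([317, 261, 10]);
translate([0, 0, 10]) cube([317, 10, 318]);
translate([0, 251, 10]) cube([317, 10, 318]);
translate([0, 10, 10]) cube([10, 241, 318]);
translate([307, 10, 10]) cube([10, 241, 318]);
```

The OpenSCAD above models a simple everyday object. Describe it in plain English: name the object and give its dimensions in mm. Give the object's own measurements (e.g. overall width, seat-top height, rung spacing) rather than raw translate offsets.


An open-topped rectangular box: outside dimensions 317×261×328 mm, with a uniform wall and base thickness of 10 mm. The base is a full 317×261 slab on the floor; four walls sit on top of the base. The front and back walls (the −y and +y sides) span the full width; the two side walls fit between them.


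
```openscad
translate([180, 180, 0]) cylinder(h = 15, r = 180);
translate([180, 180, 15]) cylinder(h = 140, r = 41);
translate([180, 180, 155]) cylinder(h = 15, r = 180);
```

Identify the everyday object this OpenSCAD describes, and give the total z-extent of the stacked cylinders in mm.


A spool. The overall height is 170 mm.

Three coaxial cylinders, large–small–large — a spool. Two 15 mm flanges and a 140 mm core give 15 + 140 + 15 = 170 mm.


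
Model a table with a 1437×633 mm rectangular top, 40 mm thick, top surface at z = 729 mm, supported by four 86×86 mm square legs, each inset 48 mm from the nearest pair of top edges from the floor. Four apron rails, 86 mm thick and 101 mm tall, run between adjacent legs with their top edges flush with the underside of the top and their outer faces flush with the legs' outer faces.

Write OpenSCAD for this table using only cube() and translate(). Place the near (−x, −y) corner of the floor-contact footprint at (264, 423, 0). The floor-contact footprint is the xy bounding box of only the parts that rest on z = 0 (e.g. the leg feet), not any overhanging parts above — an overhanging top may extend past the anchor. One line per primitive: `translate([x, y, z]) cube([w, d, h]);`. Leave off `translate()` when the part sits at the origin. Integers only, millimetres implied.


translate([216, 375, 689]) cube([1437, 633, 40]);
translate([264, 423, 0]) cube([86, 86, 689]);
translate([1519, 423, 0]) cube([86, 86, 689]);
translate([264, 874, 0]) cube([86, 86, 689]);
translate([1519, 874, 0]) cube([86, 86, 689]);
translate([350, 423, 588]) cube([1169, 86, 101]);
translate([350, 874, 588]) cube([1169, 86, 101]);
translate([264, 509, 588]) cube([86, 365, 101]);
translate([1519, 509, 588]) cube([86, 365, 101]);


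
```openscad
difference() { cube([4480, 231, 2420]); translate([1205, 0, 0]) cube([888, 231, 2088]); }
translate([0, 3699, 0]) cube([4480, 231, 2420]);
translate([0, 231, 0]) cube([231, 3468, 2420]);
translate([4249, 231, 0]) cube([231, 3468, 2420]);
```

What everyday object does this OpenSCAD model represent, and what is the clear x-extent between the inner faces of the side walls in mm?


A single room. The interior width is 4018 mm.

Four walls enclosing a rectangle with a door in the front wall — a room. Outside width 4480 minus two 231 mm walls gives 4018 mm.


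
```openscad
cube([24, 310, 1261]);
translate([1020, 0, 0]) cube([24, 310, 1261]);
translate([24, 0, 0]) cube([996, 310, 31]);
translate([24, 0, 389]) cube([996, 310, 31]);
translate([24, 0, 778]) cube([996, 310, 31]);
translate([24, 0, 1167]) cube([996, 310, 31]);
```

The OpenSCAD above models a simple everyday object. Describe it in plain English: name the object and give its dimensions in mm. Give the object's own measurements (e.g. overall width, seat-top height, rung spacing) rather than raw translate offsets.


An open bookshelf. Two side panels, each 24 mm thick, 310 mm deep and 1261 mm tall, stand 1044 mm apart (outside-to-outside). Between them sit 4 shelves, each 31 mm thick and 310 mm deep, spanning the full gap between the sides. The bottom shelf rests on the floor (its underside at z = 0) and the clear gap between one shelf's top and the next shelf's underside is 358 mm.


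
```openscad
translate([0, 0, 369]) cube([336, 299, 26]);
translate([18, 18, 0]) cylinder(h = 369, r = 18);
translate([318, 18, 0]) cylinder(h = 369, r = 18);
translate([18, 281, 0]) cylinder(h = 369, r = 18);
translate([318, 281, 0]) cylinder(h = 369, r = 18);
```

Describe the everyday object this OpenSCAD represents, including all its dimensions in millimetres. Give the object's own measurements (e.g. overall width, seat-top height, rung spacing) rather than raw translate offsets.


A four-legged stool. The seat is a 336×299×26 mm slab whose top surface is at z = 395 mm; four round legs, each 36 mm in diameter, run from the floor (z = 0) to the underside of the seat, each leg's axis is inset half a diameter from the nearest pair of seat edges (so the leg's bounding box is flush with the corner).


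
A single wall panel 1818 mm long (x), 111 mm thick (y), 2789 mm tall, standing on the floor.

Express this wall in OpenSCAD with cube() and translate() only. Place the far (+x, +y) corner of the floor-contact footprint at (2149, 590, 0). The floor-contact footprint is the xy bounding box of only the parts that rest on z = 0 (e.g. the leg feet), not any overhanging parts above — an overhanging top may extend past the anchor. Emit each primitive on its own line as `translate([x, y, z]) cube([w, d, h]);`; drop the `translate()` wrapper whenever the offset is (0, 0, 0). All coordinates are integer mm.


translate([331, 479, 0]) cube([1818, 111, 2789]);


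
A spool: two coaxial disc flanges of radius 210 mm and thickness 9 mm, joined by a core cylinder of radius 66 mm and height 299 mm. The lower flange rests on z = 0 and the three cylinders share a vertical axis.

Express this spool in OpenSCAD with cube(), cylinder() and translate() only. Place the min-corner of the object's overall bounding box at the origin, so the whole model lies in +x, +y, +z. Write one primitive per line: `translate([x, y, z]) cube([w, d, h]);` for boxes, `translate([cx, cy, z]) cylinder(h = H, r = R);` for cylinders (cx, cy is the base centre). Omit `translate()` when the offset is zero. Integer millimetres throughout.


translate([210, 210, 0]) cylinder(h = 9, r = 210);
translate([210, 210, 9]) cylinder(h = 299, r = 66);
translate([210, 210, 308]) cylinder(h = 9, r = 210);


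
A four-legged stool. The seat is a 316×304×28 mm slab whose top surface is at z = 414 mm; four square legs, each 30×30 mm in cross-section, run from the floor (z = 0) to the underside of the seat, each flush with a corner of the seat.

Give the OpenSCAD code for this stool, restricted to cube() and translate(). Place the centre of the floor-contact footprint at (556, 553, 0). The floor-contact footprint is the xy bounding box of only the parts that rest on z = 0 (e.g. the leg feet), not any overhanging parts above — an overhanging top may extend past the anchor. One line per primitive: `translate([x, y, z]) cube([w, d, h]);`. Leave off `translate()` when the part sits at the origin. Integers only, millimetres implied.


// leg_h = 414 - 28 = 386
translate([398, 401, 386]) cube([316, 304, 28]);
translate([398, 401, 0]) cube([30, 30, 386]);
translate([684, 401, 0]) cube([30, 30, 386]);
translate([398, 675, 0]) cube([30, 30, 386]);
translate([684, 675, 0]) cube([30, 30, 386]);


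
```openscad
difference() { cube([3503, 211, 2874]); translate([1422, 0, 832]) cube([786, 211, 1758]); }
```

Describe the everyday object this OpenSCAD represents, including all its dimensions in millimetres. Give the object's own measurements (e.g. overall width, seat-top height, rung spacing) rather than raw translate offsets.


A wall 3503 mm long (x), 211 mm thick (y), 2874 mm tall, with a rectangular window opening cut through it. The opening is 786 mm wide and 1758 mm tall; its sill is at z = 832 mm and its near (−x) edge is 1422 mm from the wall's −x end. The opening passes through the full wall thickness.


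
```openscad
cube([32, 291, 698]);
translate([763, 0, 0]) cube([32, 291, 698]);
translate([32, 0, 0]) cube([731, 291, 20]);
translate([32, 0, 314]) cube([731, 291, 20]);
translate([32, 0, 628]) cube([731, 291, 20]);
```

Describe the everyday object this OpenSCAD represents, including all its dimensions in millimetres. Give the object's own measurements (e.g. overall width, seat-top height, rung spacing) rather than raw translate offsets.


An open bookshelf. Two side panels, each 32 mm thick, 291 mm deep and 698 mm tall, stand 795 mm apart (outside-to-outside). Between them sit 3 shelves, each 20 mm thick and 291 mm deep, spanning the full gap between the sides. The bottom shelf rests on the floor (its underside at z = 0) and the clear gap between one shelf's top and the next shelf's underside is 294 mm.


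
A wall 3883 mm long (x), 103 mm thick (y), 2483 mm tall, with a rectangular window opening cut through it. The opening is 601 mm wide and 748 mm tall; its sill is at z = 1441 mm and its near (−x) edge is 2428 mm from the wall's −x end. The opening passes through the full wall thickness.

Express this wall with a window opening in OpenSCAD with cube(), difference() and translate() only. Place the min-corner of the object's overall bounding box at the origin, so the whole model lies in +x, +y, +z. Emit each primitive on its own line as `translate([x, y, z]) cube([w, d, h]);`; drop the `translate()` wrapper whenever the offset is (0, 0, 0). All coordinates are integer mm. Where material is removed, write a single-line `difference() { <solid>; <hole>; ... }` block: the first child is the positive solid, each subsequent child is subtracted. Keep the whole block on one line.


difference() { cube([3883, 103, 2483]); translate([2428, 0, 1441]) cube([601, 103, 748]); }


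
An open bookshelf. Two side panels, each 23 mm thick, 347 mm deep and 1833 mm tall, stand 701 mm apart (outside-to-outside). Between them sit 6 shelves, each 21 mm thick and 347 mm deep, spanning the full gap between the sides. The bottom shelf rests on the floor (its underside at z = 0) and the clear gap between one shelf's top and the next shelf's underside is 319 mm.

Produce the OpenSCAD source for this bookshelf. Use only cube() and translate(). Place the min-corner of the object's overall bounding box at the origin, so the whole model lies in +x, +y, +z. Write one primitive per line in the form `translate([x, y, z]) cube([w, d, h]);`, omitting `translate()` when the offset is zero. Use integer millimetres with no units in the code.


cube([23, 347, 1833]);
translate([678, 0, 0]) cube([23, 347, 1833]);
translate([23, 0, 0]) cube([655, 347, 21]);
translate([23, 0, 340]) cube([655, 347, 21]);
translate([23, 0, 680]) cube([655, 347, 21]);
translate([23, 0, 1020]) cube([655, 347, 21]);
translate([23, 0, 1360]) cube([655, 347, 21]);
translate([23, 0, 1700]) cube([655, 347, 21]);


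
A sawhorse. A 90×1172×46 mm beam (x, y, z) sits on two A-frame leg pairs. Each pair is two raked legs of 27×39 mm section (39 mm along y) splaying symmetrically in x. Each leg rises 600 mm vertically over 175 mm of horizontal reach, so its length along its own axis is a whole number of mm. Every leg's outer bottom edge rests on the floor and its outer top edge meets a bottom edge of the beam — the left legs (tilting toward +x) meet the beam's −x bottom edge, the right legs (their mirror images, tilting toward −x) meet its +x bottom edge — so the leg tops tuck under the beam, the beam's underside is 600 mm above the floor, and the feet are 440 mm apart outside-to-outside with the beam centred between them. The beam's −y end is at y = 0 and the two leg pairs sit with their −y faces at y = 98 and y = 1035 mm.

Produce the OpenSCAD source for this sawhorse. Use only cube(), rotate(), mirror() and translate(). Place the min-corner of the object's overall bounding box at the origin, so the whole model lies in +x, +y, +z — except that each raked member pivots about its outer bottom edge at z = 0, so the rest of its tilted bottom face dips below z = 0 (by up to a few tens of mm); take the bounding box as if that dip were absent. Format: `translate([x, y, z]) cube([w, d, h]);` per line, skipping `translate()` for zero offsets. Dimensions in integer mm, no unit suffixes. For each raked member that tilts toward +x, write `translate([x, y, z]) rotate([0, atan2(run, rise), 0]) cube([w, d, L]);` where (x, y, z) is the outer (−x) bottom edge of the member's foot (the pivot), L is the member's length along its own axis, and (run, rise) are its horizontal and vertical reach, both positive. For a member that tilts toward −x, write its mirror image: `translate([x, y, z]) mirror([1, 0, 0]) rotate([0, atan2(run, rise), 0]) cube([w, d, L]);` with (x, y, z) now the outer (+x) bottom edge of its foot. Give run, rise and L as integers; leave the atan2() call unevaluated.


translate([175, 0, 600]) cube([90, 1172, 46]);
translate([0, 98, 0]) rotate([0, atan2(175, 600), 0]) cube([27, 39, 625]);
translate([440, 98, 0]) mirror([1, 0, 0]) rotate([0, atan2(175, 600), 0]) cube([27, 39, 625]);
translate([0, 1035, 0]) rotate([0, atan2(175, 600), 0]) cube([27, 39, 625]);
translate([440, 1035, 0]) mirror([1, 0, 0]) rotate([0, atan2(175, 600), 0]) cube([27, 39, 625]);


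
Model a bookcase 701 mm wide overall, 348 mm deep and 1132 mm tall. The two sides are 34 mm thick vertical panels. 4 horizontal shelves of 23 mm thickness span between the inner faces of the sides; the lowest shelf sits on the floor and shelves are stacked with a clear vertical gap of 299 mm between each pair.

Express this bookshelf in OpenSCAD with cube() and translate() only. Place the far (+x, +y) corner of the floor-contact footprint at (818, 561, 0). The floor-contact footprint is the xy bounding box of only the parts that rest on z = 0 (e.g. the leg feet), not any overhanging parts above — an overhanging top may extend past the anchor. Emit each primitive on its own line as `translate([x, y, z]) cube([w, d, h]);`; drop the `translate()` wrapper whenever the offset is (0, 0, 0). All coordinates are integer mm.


translate([117, 213, 0]) cube([34, 348, 1132]);
translate([784, 213, 0]) cube([34, 348, 1132]);
translate([151, 213, 0]) cube([633, 348, 23]);
translate([151, 213, 322]) cube([633, 348, 23]);
translate([151, 213, 644]) cube([633, 348, 23]);
translate([151, 213, 966]) cube([633, 348, 23]);


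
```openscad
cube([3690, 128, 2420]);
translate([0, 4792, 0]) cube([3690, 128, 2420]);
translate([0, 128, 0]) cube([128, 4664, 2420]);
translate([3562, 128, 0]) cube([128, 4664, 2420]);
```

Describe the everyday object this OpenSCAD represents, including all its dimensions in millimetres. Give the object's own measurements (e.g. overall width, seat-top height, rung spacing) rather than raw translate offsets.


The wall frame of a small rectangular building: four walls, each 2420 mm tall and 128 mm thick, enclosing a footprint 3690 mm (x) by 4920 mm (y) outside-to-outside, with no floor or roof. The front and back walls (the −y and +y sides) span the full width; the two side walls fit between them.


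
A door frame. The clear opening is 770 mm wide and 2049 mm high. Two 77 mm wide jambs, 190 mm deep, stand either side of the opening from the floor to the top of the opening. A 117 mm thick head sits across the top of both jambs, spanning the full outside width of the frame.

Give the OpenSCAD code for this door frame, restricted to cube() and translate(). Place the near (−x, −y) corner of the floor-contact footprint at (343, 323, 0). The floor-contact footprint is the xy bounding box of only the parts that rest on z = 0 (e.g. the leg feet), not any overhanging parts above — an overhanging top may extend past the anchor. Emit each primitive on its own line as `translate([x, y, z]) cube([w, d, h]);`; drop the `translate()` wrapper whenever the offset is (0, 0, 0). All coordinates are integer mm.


translate([343, 323, 0]) cube([77, 190, 2049]);
translate([1190, 323, 0]) cube([77, 190, 2049]);
translate([343, 323, 2049]) cube([924, 190, 117]);


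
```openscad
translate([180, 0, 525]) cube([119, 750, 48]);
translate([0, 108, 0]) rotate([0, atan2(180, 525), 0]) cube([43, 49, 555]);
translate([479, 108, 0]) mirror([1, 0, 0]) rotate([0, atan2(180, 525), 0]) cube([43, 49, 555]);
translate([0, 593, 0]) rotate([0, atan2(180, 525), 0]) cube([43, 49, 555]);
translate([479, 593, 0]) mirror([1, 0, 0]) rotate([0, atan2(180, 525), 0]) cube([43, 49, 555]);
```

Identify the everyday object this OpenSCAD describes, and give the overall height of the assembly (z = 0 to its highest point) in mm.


A sawhorse. The overall height is 573 mm.

A beam across two mirrored pairs of raked legs — a sawhorse. The beam's underside is at z = 525 (matching the legs' vertical rise in atan2(180, 525)) and the beam is 48 mm tall, so its top is at 525 + 48 = 573 mm. The raked legs top out at the beam's underside, so that is the highest point.


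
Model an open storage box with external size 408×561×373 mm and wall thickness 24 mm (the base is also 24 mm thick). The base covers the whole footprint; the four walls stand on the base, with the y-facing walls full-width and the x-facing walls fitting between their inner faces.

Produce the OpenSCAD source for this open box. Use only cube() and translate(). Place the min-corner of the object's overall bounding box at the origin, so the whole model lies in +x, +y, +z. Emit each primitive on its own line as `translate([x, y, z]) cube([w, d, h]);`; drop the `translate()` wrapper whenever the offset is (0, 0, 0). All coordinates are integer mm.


cube([408, 561, 24]);
translate([0, 0, 24]) cube([408, 24, 349]);
translate([0, 537, 24]) cube([408, 24, 349]);
translate([0, 24, 24]) cube([24, 513, 349]);
translate([384, 24, 24]) cube([24, 513, 349]);


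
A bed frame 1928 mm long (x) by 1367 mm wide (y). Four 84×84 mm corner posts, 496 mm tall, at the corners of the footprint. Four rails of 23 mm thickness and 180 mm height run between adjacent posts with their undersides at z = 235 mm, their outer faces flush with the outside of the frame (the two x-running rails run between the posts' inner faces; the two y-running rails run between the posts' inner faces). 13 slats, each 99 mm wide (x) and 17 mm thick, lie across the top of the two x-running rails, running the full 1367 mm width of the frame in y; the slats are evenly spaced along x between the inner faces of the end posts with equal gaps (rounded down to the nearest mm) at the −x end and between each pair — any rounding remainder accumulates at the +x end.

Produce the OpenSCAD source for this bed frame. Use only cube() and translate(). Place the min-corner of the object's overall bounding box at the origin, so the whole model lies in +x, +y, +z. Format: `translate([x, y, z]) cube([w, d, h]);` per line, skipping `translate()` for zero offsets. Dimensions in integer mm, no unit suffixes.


// slat z = rail_z + rail_h = 235 + 180 = 415
// slat gap = ⌊(1760 − 13·99) / 14⌋ = 33
cube([84, 84, 496]);
translate([0, 1283, 0]) cube([84, 84, 496]);
translate([1844, 0, 0]) cube([84, 84, 496]);
translate([1844, 1283, 0]) cube([84, 84, 496]);
translate([84, 0, 235]) cube([1760, 23, 180]);
translate([84, 1344, 235]) cube([1760, 23, 180]);
translate([0, 84, 235]) cube([23, 1199, 180]);
translate([1905, 84, 235]) cube([23, 1199, 180]);
translate([117, 0, 415]) cube([99, 1367, 17]);
translate([249, 0, 415]) cube([99, 1367, 17]);
translate([381, 0, 415]) cube([99, 1367, 17]);
translate([513, 0, 415]) cube([99, 1367, 17]);
translate([645, 0, 415]) cube([99, 1367, 17]);
translate([777, 0, 415]) cube([99, 1367, 17]);
translate([909, 0, 415]) cube([99, 1367, 17]);
translate([1041, 0, 415]) cube([99, 1367, 17]);
translate([1173, 0, 415]) cube([99, 1367, 17]);
translate([1305, 0, 415]) cube([99, 1367, 17]);
translate([1437, 0, 415]) cube([99, 1367, 17]);
translate([1569, 0, 415]) cube([99, 1367, 17]);
translate([1701, 0, 415]) cube([99, 1367, 17]);


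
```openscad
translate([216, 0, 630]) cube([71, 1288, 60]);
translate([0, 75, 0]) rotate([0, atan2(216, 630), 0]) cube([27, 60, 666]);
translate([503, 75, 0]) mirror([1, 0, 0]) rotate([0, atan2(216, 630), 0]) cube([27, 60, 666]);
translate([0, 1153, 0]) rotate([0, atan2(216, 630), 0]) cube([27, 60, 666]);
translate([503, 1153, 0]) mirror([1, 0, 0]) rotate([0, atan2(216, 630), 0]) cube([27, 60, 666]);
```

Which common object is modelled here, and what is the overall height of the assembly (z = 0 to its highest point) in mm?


A sawhorse. The overall height is 690 mm.

A beam across two mirrored pairs of raked legs — a sawhorse. The beam's underside is at z = 630 (matching the legs' vertical rise in atan2(216, 630)) and the beam is 60 mm tall, so its top is at 630 + 60 = 690 mm. The raked legs top out at the beam's underside, so that is the highest point.


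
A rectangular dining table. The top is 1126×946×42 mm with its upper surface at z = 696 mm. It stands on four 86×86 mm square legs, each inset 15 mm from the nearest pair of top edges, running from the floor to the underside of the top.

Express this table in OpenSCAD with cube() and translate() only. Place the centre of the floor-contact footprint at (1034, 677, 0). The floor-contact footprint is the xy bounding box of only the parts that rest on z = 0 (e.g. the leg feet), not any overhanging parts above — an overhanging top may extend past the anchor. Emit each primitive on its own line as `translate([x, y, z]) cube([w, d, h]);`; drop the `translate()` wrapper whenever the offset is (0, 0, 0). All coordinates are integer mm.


// leg_h = 696 - 42 = 654
translate([471, 204, 654]) cube([1126, 946, 42]);
translate([486, 219, 0]) cube([86, 86, 654]);
translate([1496, 219, 0]) cube([86, 86, 654]);
translate([486, 1049, 0]) cube([86, 86, 654]);
translate([1496, 1049, 0]) cube([86, 86, 654]);


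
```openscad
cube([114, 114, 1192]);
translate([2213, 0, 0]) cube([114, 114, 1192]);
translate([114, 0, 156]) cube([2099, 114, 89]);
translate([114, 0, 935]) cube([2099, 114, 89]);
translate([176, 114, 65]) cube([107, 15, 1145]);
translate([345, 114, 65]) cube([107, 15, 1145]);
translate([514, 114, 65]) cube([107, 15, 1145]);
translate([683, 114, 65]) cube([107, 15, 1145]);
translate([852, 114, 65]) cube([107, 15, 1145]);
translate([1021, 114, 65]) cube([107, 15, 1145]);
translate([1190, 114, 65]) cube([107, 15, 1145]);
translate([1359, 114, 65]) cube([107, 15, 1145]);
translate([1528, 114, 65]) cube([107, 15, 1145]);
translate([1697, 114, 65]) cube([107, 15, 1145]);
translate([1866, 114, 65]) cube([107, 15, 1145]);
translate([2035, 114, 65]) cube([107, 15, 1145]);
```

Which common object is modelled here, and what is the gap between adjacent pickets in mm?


A fence section. The picket gap is 62 mm.

Two posts, two rails, 12 pickets — a fence section. Span 2099 mm holds 12 pickets of 107 mm with 13 equal gaps: ⌊(2099 − 12·107) / 13⌋ = 62 mm.


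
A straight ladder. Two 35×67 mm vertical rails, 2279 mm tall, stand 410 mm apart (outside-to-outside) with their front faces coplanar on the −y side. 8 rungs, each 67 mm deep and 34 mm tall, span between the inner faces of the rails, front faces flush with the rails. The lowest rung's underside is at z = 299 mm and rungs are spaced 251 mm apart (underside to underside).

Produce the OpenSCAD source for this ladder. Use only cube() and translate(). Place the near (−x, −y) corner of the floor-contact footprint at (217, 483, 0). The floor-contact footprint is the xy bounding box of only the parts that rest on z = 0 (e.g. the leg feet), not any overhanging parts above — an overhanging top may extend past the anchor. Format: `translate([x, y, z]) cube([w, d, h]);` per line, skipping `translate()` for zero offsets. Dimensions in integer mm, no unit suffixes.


// rung span = 410 - 2*35 = 340
// rung[k] z = 299 + k*251
translate([217, 483, 0]) cube([35, 67, 2279]);
translate([592, 483, 0]) cube([35, 67, 2279]);
translate([252, 483, 299]) cube([340, 67, 34]);
translate([252, 483, 550]) cube([340, 67, 34]);
translate([252, 483, 801]) cube([340, 67, 34]);
translate([252, 483, 1052]) cube([340, 67, 34]);
translate([252, 483, 1303]) cube([340, 67, 34]);
translate([252, 483, 1554]) cube([340, 67, 34]);
translate([252, 483, 1805]) cube([340, 67, 34]);
translate([252, 483, 2056]) cube([340, 67, 34]);


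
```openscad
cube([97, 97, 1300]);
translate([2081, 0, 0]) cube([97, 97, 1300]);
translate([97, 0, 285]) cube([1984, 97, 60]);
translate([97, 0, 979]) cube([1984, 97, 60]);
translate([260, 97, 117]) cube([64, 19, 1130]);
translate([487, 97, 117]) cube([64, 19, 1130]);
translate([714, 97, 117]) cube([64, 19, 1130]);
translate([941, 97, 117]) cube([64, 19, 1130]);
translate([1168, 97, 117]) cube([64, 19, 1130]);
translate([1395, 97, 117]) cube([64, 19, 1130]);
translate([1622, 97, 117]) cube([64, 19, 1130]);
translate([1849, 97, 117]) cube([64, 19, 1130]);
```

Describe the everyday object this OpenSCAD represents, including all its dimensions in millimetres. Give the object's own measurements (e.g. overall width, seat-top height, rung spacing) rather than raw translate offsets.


A fence section. Two 97×97 mm posts, 1300 mm tall, stand on the floor with a clear span of 1984 mm between their inner faces. Two horizontal rails of 97×60 mm section span the gap between the posts with their undersides at z = 285 mm and z = 979 mm, flush with the posts' −y face. 8 pickets, each 64 mm wide, 19 mm thick and 1130 mm tall, are fixed to the +y face of the rails with their bottoms at z = 117 mm, spaced across the span with a 163 mm gap after the −x post and between neighbouring pickets, with 168 mm left before the +x post.


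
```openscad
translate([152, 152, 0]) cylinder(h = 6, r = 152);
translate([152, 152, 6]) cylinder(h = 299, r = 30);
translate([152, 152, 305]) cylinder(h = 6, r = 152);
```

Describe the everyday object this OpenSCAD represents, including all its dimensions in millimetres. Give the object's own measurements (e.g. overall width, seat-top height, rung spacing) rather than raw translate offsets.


A spool: two coaxial disc flanges of radius 152 mm and thickness 6 mm, joined by a core cylinder of radius 30 mm and height 299 mm. The lower flange rests on z = 0 and the three cylinders share a vertical axis.


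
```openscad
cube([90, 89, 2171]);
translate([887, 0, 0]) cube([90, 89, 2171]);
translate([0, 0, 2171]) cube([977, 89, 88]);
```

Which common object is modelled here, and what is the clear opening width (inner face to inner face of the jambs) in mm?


A door frame. The clear opening width is 797 mm.

Two 2171 mm tall posts with a header on top — a door frame. The left jamb is 90 mm wide at x = 0; the right jamb starts at x = 887. The clear opening is 887 − 90 = 797 mm.


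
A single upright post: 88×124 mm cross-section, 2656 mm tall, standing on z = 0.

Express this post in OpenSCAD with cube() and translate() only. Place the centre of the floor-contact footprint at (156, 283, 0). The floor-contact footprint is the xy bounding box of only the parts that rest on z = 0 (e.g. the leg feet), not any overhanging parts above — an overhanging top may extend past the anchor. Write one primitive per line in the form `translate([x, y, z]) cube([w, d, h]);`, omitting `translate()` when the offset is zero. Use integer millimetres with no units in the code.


translate([112, 221, 0]) cube([88, 124, 2656]);


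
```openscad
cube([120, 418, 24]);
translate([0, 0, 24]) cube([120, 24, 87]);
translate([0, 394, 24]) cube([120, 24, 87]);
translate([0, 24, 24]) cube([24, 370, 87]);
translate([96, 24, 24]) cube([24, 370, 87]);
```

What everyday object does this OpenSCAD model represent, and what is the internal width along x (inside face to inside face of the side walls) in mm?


An open box. The internal width is 72 mm.

A 120×418 base slab with four walls standing on it — an open box. The base is 120 mm wide and the walls are 24 mm thick, so the internal width is 120 − 2 × 24 = 72 mm.


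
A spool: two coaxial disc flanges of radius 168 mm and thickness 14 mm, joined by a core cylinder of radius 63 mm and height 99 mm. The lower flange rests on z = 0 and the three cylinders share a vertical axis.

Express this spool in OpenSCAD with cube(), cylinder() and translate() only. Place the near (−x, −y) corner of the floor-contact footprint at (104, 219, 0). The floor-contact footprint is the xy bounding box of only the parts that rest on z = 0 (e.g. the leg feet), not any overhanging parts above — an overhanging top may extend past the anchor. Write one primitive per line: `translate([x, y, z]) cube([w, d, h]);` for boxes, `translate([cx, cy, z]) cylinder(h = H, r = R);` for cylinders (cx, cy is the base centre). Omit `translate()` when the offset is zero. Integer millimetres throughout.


translate([272, 387, 0]) cylinder(h = 14, r = 168);
translate([272, 387, 14]) cylinder(h = 99, r = 63);
translate([272, 387, 113]) cylinder(h = 14, r = 168);


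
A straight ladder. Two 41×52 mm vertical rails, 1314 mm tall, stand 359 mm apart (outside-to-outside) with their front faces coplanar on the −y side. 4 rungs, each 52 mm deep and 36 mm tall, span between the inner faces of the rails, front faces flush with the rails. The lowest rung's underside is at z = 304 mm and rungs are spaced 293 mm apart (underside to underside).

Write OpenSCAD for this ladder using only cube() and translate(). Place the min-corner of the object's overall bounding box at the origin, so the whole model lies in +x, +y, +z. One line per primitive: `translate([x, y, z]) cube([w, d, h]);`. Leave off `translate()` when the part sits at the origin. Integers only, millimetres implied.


cube([41, 52, 1314]);
translate([318, 0, 0]) cube([41, 52, 1314]);
translate([41, 0, 304]) cube([277, 52, 36]);
translate([41, 0, 597]) cube([277, 52, 36]);
translate([41, 0, 890]) cube([277, 52, 36]);
translate([41, 0, 1183]) cube([277, 52, 36]);


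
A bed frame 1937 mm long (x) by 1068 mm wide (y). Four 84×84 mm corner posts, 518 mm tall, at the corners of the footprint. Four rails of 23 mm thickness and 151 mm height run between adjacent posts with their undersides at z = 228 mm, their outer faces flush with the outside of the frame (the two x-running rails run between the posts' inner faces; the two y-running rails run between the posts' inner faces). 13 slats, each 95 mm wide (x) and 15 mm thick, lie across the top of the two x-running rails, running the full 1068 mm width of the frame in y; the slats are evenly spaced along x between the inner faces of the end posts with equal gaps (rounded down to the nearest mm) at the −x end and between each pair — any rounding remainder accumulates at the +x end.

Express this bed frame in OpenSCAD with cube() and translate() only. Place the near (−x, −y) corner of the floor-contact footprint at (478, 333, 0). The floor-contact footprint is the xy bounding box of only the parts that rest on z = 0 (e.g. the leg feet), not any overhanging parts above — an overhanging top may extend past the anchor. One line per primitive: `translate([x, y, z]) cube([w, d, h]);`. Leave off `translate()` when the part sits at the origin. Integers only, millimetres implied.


translate([478, 333, 0]) cube([84, 84, 518]);
translate([478, 1317, 0]) cube([84, 84, 518]);
translate([2331, 333, 0]) cube([84, 84, 518]);
translate([2331, 1317, 0]) cube([84, 84, 518]);
translate([562, 333, 228]) cube([1769, 23, 151]);
translate([562, 1378, 228]) cube([1769, 23, 151]);
translate([478, 417, 228]) cube([23, 900, 151]);
translate([2392, 417, 228]) cube([23, 900, 151]);
translate([600, 333, 379]) cube([95, 1068, 15]);
translate([733, 333, 379]) cube([95, 1068, 15]);
translate([866, 333, 379]) cube([95, 1068, 15]);
translate([999, 333, 379]) cube([95, 1068, 15]);
translate([1132, 333, 379]) cube([95, 1068, 15]);
translate([1265, 333, 379]) cube([95, 1068, 15]);
translate([1398, 333, 379]) cube([95, 1068, 15]);
translate([1531, 333, 379]) cube([95, 1068, 15]);
translate([1664, 333, 379]) cube([95, 1068, 15]);
translate([1797, 333, 379]) cube([95, 1068, 15]);
translate([1930, 333, 379]) cube([95, 1068, 15]);
translate([2063, 333, 379]) cube([95, 1068, 15]);
translate([2196, 333, 379]) cube([95, 1068, 15]);


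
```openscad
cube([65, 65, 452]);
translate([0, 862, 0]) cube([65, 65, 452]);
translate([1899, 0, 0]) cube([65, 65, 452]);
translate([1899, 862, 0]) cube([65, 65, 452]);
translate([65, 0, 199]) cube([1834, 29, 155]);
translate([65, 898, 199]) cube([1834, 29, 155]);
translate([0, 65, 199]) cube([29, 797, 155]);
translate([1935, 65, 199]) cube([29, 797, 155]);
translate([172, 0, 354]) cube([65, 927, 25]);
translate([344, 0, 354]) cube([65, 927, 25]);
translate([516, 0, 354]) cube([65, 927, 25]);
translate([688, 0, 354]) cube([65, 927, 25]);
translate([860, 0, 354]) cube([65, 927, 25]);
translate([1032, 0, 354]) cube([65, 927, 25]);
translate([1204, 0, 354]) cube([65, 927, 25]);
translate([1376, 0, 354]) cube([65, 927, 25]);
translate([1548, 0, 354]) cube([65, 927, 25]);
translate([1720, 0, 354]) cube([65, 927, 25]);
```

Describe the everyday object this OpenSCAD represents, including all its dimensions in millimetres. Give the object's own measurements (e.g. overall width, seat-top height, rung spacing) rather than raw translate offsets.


A bed frame 1964 mm long (x) by 927 mm wide (y). Four 65×65 mm corner posts, 452 mm tall, at the corners of the footprint. Four rails of 29 mm thickness and 155 mm height run between adjacent posts with their undersides at z = 199 mm, their outer faces flush with the outside of the frame (the two x-running rails run between the posts' inner faces; the two y-running rails run between the posts' inner faces). 10 slats, each 65 mm wide (x) and 25 mm thick, lie across the top of the two x-running rails, running the full 927 mm width of the frame in y; along x they sit between the end posts with a 107 mm gap after the −x posts and between neighbouring slats, leaving 114 mm before the +x posts.


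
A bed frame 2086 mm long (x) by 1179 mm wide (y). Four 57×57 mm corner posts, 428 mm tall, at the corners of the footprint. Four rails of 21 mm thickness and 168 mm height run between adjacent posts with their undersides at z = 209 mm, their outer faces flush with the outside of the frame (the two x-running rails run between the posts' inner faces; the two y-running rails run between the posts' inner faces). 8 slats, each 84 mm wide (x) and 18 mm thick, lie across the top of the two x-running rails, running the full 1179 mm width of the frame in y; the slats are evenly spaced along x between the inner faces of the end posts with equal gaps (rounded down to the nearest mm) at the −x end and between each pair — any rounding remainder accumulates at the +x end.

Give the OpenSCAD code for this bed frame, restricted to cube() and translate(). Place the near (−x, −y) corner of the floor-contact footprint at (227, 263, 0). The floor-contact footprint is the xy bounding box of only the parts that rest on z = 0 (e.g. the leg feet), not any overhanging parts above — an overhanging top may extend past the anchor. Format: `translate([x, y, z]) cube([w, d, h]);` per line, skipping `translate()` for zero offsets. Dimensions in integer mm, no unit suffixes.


// slat z = rail_z + rail_h = 209 + 168 = 377
// slat gap = ⌊(1972 − 8·84) / 9⌋ = 144
translate([227, 263, 0]) cube([57, 57, 428]);
translate([227, 1385, 0]) cube([57, 57, 428]);
translate([2256, 263, 0]) cube([57, 57, 428]);
translate([2256, 1385, 0]) cube([57, 57, 428]);
translate([284, 263, 209]) cube([1972, 21, 168]);
translate([284, 1421, 209]) cube([1972, 21, 168]);
translate([227, 320, 209]) cube([21, 1065, 168]);
translate([2292, 320, 209]) cube([21, 1065, 168]);
translate([428, 263, 377]) cube([84, 1179, 18]);
translate([656, 263, 377]) cube([84, 1179, 18]);
translate([884, 263, 377]) cube([84, 1179, 18]);
translate([1112, 263, 377]) cube([84, 1179, 18]);
translate([1340, 263, 377]) cube([84, 1179, 18]);
translate([1568, 263, 377]) cube([84, 1179, 18]);
translate([1796, 263, 377]) cube([84, 1179, 18]);
translate([2024, 263, 377]) cube([84, 1179, 18]);


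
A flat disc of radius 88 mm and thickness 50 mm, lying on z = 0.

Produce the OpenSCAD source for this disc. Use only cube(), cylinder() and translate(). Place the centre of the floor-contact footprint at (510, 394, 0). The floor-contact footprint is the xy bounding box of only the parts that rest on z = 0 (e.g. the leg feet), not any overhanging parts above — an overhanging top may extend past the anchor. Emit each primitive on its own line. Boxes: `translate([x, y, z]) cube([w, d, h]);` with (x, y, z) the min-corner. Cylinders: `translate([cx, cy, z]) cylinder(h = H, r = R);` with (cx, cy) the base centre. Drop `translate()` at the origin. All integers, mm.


translate([510, 394, 0]) cylinder(h = 50, r = 88);


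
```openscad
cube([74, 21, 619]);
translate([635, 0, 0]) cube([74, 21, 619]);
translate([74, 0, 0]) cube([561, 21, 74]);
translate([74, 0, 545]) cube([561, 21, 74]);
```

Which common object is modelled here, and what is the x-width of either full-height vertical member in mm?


A picture frame. The border width is 74 mm.

Four thin pieces enclosing a rectangular opening — a picture frame. The two full-height stiles are 619 mm tall; the top rail sits at z = 545 and is 74 mm tall, so the border above the opening is 619 − 545 = 74 mm, matching the stile x-width.


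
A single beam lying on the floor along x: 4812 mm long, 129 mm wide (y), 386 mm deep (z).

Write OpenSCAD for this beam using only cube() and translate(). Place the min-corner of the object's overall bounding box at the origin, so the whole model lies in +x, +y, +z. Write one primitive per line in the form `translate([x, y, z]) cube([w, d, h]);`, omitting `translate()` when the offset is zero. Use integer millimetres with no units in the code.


cube([4812, 129, 386]);
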